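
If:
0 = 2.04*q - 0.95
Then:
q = 0.47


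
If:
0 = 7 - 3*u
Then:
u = 7/3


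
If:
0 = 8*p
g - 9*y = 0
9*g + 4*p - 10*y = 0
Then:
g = 0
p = 0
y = 0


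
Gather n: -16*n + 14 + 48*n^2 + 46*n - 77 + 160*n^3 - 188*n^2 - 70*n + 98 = 160*n^3 - 140*n^2 - 40*n + 35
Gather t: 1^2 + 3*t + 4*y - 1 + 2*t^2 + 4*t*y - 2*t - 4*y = 2*t^2 + t*(4*y + 1)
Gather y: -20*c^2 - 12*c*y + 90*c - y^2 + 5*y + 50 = -20*c^2 + 90*c - y^2 + y*(5 - 12*c) + 50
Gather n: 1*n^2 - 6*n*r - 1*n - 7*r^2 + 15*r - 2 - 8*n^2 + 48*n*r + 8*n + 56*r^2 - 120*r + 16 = -7*n^2 + n*(42*r + 7) + 49*r^2 - 105*r + 14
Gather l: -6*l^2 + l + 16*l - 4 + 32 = -6*l^2 + 17*l + 28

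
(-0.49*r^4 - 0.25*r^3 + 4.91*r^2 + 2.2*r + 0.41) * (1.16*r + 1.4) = -0.5684*r^5 - 0.976*r^4 + 5.3456*r^3 + 9.426*r^2 + 3.5556*r + 0.574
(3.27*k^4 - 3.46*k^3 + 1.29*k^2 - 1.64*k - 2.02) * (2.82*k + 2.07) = 9.2214*k^5 - 2.9883*k^4 - 3.5244*k^3 - 1.9545*k^2 - 9.0912*k - 4.1814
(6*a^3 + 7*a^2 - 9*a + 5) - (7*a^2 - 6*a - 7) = 6*a^3 - 3*a + 12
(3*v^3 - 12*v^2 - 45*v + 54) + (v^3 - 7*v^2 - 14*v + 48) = 4*v^3 - 19*v^2 - 59*v + 102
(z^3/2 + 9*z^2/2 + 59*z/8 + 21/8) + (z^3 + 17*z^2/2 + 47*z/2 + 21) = 3*z^3/2 + 13*z^2 + 247*z/8 + 189/8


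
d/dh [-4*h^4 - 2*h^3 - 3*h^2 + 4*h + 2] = -16*h^3 - 6*h^2 - 6*h + 4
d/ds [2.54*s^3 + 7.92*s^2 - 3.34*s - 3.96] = 7.62*s^2 + 15.84*s - 3.34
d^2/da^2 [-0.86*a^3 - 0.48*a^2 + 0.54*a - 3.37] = -5.16*a - 0.96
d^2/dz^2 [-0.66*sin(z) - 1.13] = 0.66*sin(z)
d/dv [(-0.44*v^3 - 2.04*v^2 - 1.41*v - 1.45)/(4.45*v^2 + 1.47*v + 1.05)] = (-1.958*v^4 - 1.2936*v^3 + 1.8897*v^2 + 8.621*v + 0.651)/(19.8025*v^4 + 13.083*v^3 + 11.5059*v^2 + 3.087*v + 1.1025)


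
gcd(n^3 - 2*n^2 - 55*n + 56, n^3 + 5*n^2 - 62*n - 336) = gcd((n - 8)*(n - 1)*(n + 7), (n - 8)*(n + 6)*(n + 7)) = n^2 - n - 56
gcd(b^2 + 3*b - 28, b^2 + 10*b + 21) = b + 7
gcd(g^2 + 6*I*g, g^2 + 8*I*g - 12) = g + 6*I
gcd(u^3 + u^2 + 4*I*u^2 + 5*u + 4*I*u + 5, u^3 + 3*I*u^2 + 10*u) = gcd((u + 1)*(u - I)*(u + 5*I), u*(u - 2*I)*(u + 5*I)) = u + 5*I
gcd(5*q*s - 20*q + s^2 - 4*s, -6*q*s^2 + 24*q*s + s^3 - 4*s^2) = s - 4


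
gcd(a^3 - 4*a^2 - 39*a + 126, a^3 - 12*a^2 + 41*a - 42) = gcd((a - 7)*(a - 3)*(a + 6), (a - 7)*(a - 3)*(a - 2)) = a^2 - 10*a + 21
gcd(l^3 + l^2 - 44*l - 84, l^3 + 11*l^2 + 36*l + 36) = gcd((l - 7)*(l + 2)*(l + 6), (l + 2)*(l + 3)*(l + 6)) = l^2 + 8*l + 12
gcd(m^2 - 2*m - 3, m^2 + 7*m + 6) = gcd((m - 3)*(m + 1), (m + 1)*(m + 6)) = m + 1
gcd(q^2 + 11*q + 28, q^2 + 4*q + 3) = 1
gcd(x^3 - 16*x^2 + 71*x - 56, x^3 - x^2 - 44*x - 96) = x - 8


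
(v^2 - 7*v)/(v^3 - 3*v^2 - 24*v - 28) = v/(v^2 + 4*v + 4)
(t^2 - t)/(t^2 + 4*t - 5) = t/(t + 5)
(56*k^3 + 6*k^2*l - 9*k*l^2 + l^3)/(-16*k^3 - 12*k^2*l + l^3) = (-7*k + l)/(2*k + l)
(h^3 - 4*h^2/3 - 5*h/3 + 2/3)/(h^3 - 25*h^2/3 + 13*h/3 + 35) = (3*h^3 - 4*h^2 - 5*h + 2)/(3*h^3 - 25*h^2 + 13*h + 105)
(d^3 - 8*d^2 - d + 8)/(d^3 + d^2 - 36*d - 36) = (d^2 - 9*d + 8)/(d^2 - 36)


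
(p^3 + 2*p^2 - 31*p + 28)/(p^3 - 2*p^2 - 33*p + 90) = (p^3 + 2*p^2 - 31*p + 28)/(p^3 - 2*p^2 - 33*p + 90)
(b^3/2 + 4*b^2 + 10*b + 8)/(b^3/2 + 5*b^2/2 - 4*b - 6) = (b^3 + 8*b^2 + 20*b + 16)/(b^3 + 5*b^2 - 8*b - 12)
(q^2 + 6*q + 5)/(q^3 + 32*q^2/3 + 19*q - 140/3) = 3*(q + 1)/(3*q^2 + 17*q - 28)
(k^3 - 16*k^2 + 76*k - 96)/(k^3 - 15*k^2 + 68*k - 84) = (k - 8)/(k - 7)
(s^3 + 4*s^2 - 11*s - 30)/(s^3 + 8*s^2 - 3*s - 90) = (s + 2)/(s + 6)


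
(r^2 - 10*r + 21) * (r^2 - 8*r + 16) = r^4 - 18*r^3 + 117*r^2 - 328*r + 336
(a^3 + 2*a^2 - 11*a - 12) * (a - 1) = a^4 + a^3 - 13*a^2 - a + 12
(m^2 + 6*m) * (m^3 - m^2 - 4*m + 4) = m^5 + 5*m^4 - 10*m^3 - 20*m^2 + 24*m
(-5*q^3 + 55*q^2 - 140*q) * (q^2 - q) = -5*q^5 + 60*q^4 - 195*q^3 + 140*q^2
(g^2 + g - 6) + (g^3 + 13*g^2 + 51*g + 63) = g^3 + 14*g^2 + 52*g + 57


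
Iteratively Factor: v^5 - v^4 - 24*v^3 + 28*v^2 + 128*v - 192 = (v + 3)*(v^4 - 4*v^3 - 12*v^2 + 64*v - 64) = (v - 2)*(v + 3)*(v^3 - 2*v^2 - 16*v + 32) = (v - 2)^2*(v + 3)*(v^2 - 16) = (v - 4)*(v - 2)^2*(v + 3)*(v + 4)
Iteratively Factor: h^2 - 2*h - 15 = (h + 3)*(h - 5)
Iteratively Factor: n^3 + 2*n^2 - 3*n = (n)*(n^2 + 2*n - 3) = n*(n - 1)*(n + 3)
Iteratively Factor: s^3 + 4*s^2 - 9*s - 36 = (s - 3)*(s^2 + 7*s + 12) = (s - 3)*(s + 3)*(s + 4)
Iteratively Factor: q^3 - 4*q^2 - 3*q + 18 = (q - 3)*(q^2 - q - 6) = (q - 3)^2*(q + 2)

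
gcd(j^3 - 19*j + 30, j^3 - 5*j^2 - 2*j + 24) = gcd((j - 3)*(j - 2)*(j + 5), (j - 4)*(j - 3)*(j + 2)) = j - 3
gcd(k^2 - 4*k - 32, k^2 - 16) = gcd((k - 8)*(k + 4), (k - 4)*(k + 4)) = k + 4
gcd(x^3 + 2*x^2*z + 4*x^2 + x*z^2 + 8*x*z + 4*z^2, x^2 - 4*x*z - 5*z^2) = x + z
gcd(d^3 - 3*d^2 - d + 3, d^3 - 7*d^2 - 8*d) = d + 1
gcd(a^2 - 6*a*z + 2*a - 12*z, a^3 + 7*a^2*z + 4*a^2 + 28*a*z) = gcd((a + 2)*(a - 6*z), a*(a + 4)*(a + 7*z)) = 1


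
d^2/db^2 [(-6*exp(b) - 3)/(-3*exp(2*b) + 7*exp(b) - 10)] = (54*exp(4*b) + 234*exp(3*b) - 1269*exp(2*b) + 207*exp(b) + 810)*exp(b)/(27*exp(6*b) - 189*exp(5*b) + 711*exp(4*b) - 1603*exp(3*b) + 2370*exp(2*b) - 2100*exp(b) + 1000)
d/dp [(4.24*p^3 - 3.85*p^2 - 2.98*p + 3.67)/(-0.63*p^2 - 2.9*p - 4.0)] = (-2.6712*p^4 - 24.592*p^3 - 41.5924*p^2 + 35.4242*p + 22.563)/(0.3969*p^4 + 3.654*p^3 + 13.45*p^2 + 23.2*p + 16.0)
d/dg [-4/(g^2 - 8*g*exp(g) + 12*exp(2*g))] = 8*(-4*g*exp(g) + g + 12*exp(2*g) - 4*exp(g))/(g^2 - 8*g*exp(g) + 12*exp(2*g))^2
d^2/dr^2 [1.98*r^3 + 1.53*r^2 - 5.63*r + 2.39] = 11.88*r + 3.06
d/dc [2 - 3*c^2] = -6*c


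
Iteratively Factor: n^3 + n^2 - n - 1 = (n + 1)*(n^2 - 1) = (n - 1)*(n + 1)*(n + 1)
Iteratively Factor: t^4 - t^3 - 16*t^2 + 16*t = (t - 1)*(t^3 - 16*t) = (t - 4)*(t - 1)*(t^2 + 4*t) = t*(t - 4)*(t - 1)*(t + 4)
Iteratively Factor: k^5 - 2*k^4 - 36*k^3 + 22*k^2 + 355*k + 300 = (k - 5)*(k^4 + 3*k^3 - 21*k^2 - 83*k - 60) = (k - 5)^2*(k^3 + 8*k^2 + 19*k + 12) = (k - 5)^2*(k + 4)*(k^2 + 4*k + 3) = (k - 5)^2*(k + 3)*(k + 4)*(k + 1)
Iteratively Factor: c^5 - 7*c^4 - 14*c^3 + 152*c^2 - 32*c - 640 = (c + 4)*(c^4 - 11*c^3 + 30*c^2 + 32*c - 160) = (c - 4)*(c + 4)*(c^3 - 7*c^2 + 2*c + 40) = (c - 4)*(c + 2)*(c + 4)*(c^2 - 9*c + 20) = (c - 5)*(c - 4)*(c + 2)*(c + 4)*(c - 4)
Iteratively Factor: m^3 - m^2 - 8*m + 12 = (m - 2)*(m^2 + m - 6) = (m - 2)^2*(m + 3)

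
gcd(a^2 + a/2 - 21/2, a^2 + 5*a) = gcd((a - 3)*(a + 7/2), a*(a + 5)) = 1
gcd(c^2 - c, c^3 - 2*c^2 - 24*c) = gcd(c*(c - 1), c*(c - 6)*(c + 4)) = c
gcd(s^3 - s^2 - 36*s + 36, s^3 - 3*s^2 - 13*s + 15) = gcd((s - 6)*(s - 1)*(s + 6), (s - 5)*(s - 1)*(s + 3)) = s - 1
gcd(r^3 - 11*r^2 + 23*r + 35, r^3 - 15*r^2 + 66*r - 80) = r - 5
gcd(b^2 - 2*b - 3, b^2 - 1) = b + 1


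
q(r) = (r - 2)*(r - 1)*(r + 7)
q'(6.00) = 137.00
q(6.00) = 260.00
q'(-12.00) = 317.00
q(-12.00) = -910.00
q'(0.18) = -17.46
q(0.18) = 10.72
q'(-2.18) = -22.18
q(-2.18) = 64.07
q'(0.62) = -12.89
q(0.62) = 4.00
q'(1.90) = 7.03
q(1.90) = -0.80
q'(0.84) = -10.16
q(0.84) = 1.46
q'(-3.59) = -9.06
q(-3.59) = 87.49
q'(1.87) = 6.45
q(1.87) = -1.00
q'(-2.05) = -22.79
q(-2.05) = 61.14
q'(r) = (r - 2)*(r - 1) + (r - 2)*(r + 7) + (r - 1)*(r + 7) = 3*r^2 + 8*r - 19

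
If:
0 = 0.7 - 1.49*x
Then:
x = 0.47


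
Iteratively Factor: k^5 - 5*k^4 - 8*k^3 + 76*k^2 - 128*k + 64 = (k - 1)*(k^4 - 4*k^3 - 12*k^2 + 64*k - 64) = (k - 2)*(k - 1)*(k^3 - 2*k^2 - 16*k + 32) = (k - 2)^2*(k - 1)*(k^2 - 16) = (k - 4)*(k - 2)^2*(k - 1)*(k + 4)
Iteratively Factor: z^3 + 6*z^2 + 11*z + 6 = (z + 2)*(z^2 + 4*z + 3) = (z + 1)*(z + 2)*(z + 3)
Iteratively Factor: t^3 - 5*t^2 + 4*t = (t - 1)*(t^2 - 4*t) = t*(t - 1)*(t - 4)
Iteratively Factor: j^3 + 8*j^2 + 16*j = (j + 4)*(j^2 + 4*j) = j*(j + 4)*(j + 4)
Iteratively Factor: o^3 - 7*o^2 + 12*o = (o - 4)*(o^2 - 3*o) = (o - 4)*(o - 3)*(o)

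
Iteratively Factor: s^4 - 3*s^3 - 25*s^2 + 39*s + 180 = (s - 5)*(s^3 + 2*s^2 - 15*s - 36) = (s - 5)*(s - 4)*(s^2 + 6*s + 9) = (s - 5)*(s - 4)*(s + 3)*(s + 3)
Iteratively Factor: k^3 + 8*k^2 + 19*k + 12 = (k + 3)*(k^2 + 5*k + 4) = (k + 1)*(k + 3)*(k + 4)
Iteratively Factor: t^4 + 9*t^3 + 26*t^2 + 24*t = (t + 2)*(t^3 + 7*t^2 + 12*t) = t*(t + 2)*(t^2 + 7*t + 12) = t*(t + 2)*(t + 3)*(t + 4)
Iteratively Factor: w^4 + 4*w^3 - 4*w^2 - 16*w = (w - 2)*(w^3 + 6*w^2 + 8*w) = (w - 2)*(w + 2)*(w^2 + 4*w) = (w - 2)*(w + 2)*(w + 4)*(w)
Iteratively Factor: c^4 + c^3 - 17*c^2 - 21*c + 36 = (c + 3)*(c^3 - 2*c^2 - 11*c + 12) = (c - 4)*(c + 3)*(c^2 + 2*c - 3) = (c - 4)*(c + 3)^2*(c - 1)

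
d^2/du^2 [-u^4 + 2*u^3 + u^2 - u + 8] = -12*u^2 + 12*u + 2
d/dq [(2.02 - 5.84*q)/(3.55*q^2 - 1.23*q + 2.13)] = (20.732*q^2 - 14.342*q - 9.9546)/(12.6025*q^4 - 8.733*q^3 + 16.6359*q^2 - 5.2398*q + 4.5369)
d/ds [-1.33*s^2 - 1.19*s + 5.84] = -2.66*s - 1.19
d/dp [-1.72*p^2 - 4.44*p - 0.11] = -3.44*p - 4.44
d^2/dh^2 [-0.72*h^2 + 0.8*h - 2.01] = -1.44000000000000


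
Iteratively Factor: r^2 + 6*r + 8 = (r + 4)*(r + 2)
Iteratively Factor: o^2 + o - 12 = (o - 3)*(o + 4)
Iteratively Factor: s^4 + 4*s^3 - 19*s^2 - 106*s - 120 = (s + 2)*(s^3 + 2*s^2 - 23*s - 60) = (s - 5)*(s + 2)*(s^2 + 7*s + 12) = (s - 5)*(s + 2)*(s + 4)*(s + 3)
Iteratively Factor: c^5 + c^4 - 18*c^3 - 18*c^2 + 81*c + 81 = (c + 3)*(c^4 - 2*c^3 - 12*c^2 + 18*c + 27) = (c - 3)*(c + 3)*(c^3 + c^2 - 9*c - 9) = (c - 3)^2*(c + 3)*(c^2 + 4*c + 3) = (c - 3)^2*(c + 1)*(c + 3)*(c + 3)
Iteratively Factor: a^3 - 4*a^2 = (a)*(a^2 - 4*a) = a*(a - 4)*(a)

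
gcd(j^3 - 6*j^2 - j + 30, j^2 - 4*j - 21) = 1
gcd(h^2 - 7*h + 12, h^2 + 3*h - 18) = h - 3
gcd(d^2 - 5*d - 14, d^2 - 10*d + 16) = 1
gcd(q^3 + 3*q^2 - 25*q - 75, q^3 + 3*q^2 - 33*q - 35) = q - 5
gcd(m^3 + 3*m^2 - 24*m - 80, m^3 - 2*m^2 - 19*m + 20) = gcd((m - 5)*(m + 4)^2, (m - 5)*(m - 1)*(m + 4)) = m^2 - m - 20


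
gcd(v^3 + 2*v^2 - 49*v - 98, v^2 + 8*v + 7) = v + 7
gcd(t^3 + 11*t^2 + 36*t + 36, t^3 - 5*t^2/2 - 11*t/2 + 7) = t + 2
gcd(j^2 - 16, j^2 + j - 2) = 1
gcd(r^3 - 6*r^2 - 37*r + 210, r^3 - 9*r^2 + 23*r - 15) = r - 5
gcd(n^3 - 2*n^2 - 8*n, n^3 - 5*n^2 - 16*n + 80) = n - 4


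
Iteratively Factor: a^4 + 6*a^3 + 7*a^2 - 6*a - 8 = (a + 4)*(a^3 + 2*a^2 - a - 2) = (a + 1)*(a + 4)*(a^2 + a - 2) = (a + 1)*(a + 2)*(a + 4)*(a - 1)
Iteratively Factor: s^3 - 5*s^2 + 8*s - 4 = (s - 2)*(s^2 - 3*s + 2) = (s - 2)^2*(s - 1)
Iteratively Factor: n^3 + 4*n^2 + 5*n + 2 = (n + 2)*(n^2 + 2*n + 1) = (n + 1)*(n + 2)*(n + 1)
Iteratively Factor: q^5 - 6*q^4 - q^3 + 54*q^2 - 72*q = (q)*(q^4 - 6*q^3 - q^2 + 54*q - 72) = q*(q - 4)*(q^3 - 2*q^2 - 9*q + 18) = q*(q - 4)*(q + 3)*(q^2 - 5*q + 6) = q*(q - 4)*(q - 3)*(q + 3)*(q - 2)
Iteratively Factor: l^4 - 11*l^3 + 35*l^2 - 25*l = (l - 5)*(l^3 - 6*l^2 + 5*l) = (l - 5)*(l - 1)*(l^2 - 5*l) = (l - 5)^2*(l - 1)*(l)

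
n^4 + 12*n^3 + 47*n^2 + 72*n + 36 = (n + 1)*(n + 2)*(n + 3)*(n + 6)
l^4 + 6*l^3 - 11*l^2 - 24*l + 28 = (l - 2)*(l - 1)*(l + 2)*(l + 7)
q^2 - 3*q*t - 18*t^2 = (q - 6*t)*(q + 3*t)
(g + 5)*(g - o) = g^2 - g*o + 5*g - 5*o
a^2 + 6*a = a*(a + 6)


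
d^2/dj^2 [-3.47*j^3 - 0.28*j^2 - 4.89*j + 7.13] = -20.82*j - 0.56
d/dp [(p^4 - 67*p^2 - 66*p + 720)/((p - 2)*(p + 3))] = (2*p^5 + 3*p^4 - 24*p^3 - p^2 - 636*p - 324)/(p^4 + 2*p^3 - 11*p^2 - 12*p + 36)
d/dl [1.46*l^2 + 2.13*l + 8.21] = 2.92*l + 2.13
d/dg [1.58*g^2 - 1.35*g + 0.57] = 3.16*g - 1.35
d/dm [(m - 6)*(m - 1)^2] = (m - 1)*(3*m - 13)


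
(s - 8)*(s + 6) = s^2 - 2*s - 48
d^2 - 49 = (d - 7)*(d + 7)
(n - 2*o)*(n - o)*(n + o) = n^3 - 2*n^2*o - n*o^2 + 2*o^3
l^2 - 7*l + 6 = (l - 6)*(l - 1)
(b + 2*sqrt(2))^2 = b^2 + 4*sqrt(2)*b + 8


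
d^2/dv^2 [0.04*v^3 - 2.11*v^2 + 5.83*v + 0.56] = 0.24*v - 4.22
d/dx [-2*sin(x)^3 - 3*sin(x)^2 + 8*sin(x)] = 2*(-3*sin(x)^2 - 3*sin(x) + 4)*cos(x)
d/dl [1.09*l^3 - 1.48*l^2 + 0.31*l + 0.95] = 3.27*l^2 - 2.96*l + 0.31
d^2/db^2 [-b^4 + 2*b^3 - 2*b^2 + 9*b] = -12*b^2 + 12*b - 4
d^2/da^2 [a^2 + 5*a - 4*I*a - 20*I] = 2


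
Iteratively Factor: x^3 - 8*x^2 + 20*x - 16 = (x - 2)*(x^2 - 6*x + 8) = (x - 2)^2*(x - 4)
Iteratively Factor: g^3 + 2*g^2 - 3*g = (g + 3)*(g^2 - g) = (g - 1)*(g + 3)*(g)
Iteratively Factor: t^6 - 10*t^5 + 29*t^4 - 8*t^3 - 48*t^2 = (t - 4)*(t^5 - 6*t^4 + 5*t^3 + 12*t^2) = (t - 4)*(t + 1)*(t^4 - 7*t^3 + 12*t^2) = t*(t - 4)*(t + 1)*(t^3 - 7*t^2 + 12*t) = t^2*(t - 4)*(t + 1)*(t^2 - 7*t + 12) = t^2*(t - 4)^2*(t + 1)*(t - 3)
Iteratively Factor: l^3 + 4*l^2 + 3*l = (l)*(l^2 + 4*l + 3) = l*(l + 1)*(l + 3)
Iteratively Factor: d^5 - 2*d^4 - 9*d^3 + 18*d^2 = (d - 3)*(d^4 + d^3 - 6*d^2) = d*(d - 3)*(d^3 + d^2 - 6*d) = d*(d - 3)*(d - 2)*(d^2 + 3*d) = d*(d - 3)*(d - 2)*(d + 3)*(d)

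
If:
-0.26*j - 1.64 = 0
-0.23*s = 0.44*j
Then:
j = -6.31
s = 12.07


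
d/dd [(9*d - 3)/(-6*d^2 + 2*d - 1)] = 3*(18*d^2 - 12*d - 1)/(36*d^4 - 24*d^3 + 16*d^2 - 4*d + 1)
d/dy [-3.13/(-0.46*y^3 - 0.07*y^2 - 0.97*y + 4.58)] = (-4.3194*y^2 - 0.4382*y - 3.0361)/(0.46*y^3 + 0.07*y^2 + 0.97*y - 4.58)^2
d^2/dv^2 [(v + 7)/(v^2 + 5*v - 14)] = 2/(v^3 - 6*v^2 + 12*v - 8)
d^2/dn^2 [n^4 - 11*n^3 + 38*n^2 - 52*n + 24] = 12*n^2 - 66*n + 76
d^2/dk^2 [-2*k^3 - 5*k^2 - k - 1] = -12*k - 10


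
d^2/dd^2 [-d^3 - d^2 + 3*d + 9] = -6*d - 2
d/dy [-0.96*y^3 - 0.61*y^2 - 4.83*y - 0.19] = -2.88*y^2 - 1.22*y - 4.83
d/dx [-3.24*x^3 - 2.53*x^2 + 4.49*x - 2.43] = -9.72*x^2 - 5.06*x + 4.49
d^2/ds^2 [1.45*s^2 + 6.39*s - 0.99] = 2.90000000000000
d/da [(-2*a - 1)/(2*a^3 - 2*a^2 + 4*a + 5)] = 2*(4*a^3 + a^2 - 2*a - 3)/(4*a^6 - 8*a^5 + 20*a^4 + 4*a^3 - 4*a^2 + 40*a + 25)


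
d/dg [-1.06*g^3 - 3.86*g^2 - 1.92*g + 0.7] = -3.18*g^2 - 7.72*g - 1.92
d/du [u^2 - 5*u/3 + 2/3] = 2*u - 5/3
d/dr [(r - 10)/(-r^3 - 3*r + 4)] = (-r^3 - 3*r + 3*(r - 10)*(r^2 + 1) + 4)/(r^3 + 3*r - 4)^2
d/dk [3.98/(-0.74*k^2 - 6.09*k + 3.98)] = (5.8904*k + 24.2382)/(0.74*k^2 + 6.09*k - 3.98)^2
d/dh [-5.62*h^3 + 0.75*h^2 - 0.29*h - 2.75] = -16.86*h^2 + 1.5*h - 0.29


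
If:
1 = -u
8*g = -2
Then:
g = -1/4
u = -1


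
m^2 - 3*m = m*(m - 3)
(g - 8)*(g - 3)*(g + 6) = g^3 - 5*g^2 - 42*g + 144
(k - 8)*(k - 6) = k^2 - 14*k + 48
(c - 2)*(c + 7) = c^2 + 5*c - 14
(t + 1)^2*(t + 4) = t^3 + 6*t^2 + 9*t + 4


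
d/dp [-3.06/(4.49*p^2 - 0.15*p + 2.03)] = (27.4788*p - 0.459)/(4.49*p^2 - 0.15*p + 2.03)^2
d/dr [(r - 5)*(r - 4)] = 2*r - 9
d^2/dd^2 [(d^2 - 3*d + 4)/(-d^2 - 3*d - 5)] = 2*(6*d^3 + 3*d^2 - 81*d - 86)/(d^6 + 9*d^5 + 42*d^4 + 117*d^3 + 210*d^2 + 225*d + 125)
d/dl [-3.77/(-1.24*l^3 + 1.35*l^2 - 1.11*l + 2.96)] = (-14.0244*l^2 + 10.179*l - 4.1847)/(1.24*l^3 - 1.35*l^2 + 1.11*l - 2.96)^2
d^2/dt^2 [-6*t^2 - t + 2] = -12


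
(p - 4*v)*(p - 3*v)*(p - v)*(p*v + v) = p^4*v - 8*p^3*v^2 + p^3*v + 19*p^2*v^3 - 8*p^2*v^2 - 12*p*v^4 + 19*p*v^3 - 12*v^4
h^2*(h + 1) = h^3 + h^2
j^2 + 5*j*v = j*(j + 5*v)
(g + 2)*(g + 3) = g^2 + 5*g + 6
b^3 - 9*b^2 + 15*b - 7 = (b - 7)*(b - 1)^2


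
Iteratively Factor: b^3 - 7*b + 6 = (b + 3)*(b^2 - 3*b + 2) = (b - 1)*(b + 3)*(b - 2)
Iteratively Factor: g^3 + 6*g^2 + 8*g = (g + 2)*(g^2 + 4*g) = g*(g + 2)*(g + 4)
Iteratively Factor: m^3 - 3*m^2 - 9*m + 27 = (m - 3)*(m^2 - 9) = (m - 3)*(m + 3)*(m - 3)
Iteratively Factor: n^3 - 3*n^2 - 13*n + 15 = (n + 3)*(n^2 - 6*n + 5) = (n - 5)*(n + 3)*(n - 1)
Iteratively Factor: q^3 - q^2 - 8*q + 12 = (q - 2)*(q^2 + q - 6) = (q - 2)*(q + 3)*(q - 2)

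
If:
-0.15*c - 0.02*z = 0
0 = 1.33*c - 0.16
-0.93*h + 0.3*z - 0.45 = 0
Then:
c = 0.12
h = -0.77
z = -0.90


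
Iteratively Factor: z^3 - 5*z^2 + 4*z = (z - 4)*(z^2 - z) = (z - 4)*(z - 1)*(z)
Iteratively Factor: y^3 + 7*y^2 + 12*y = (y)*(y^2 + 7*y + 12) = y*(y + 4)*(y + 3)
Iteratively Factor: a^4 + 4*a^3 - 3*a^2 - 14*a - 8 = (a - 2)*(a^3 + 6*a^2 + 9*a + 4) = (a - 2)*(a + 1)*(a^2 + 5*a + 4) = (a - 2)*(a + 1)^2*(a + 4)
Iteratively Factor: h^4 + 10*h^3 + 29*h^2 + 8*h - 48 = (h + 4)*(h^3 + 6*h^2 + 5*h - 12) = (h + 4)^2*(h^2 + 2*h - 3) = (h + 3)*(h + 4)^2*(h - 1)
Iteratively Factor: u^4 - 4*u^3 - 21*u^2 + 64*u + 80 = (u - 5)*(u^3 + u^2 - 16*u - 16) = (u - 5)*(u + 4)*(u^2 - 3*u - 4) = (u - 5)*(u + 1)*(u + 4)*(u - 4)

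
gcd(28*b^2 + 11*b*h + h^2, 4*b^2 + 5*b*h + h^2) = 4*b + h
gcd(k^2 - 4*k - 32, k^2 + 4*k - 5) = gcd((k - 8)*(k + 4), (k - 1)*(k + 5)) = 1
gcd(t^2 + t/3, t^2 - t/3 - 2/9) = t + 1/3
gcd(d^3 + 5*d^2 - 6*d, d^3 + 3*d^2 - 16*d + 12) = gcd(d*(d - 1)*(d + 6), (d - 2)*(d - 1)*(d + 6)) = d^2 + 5*d - 6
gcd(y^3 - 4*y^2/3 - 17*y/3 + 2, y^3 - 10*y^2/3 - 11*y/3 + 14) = y^2 - y - 6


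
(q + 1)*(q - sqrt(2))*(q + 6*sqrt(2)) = q^3 + q^2 + 5*sqrt(2)*q^2 - 12*q + 5*sqrt(2)*q - 12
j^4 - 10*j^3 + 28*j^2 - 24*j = j*(j - 6)*(j - 2)^2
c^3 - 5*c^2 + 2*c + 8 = (c - 4)*(c - 2)*(c + 1)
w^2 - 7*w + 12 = (w - 4)*(w - 3)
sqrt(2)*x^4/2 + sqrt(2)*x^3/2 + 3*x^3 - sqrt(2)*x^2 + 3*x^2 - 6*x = x*(x - 1)*(x + 3*sqrt(2))*(sqrt(2)*x/2 + sqrt(2))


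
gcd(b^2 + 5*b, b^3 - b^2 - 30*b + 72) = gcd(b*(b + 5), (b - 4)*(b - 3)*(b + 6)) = 1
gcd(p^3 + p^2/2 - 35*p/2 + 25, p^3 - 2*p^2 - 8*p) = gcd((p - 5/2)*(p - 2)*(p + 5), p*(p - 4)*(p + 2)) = 1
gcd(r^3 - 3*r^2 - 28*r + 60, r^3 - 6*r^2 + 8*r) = r - 2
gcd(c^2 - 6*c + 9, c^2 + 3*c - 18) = c - 3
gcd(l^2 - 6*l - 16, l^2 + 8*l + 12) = l + 2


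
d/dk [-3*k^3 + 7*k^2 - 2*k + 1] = -9*k^2 + 14*k - 2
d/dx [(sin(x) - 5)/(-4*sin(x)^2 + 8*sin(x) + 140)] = (sin(x)^2 - 10*sin(x) + 45)*cos(x)/(4*(sin(x) - 7)^2*(sin(x) + 5)^2)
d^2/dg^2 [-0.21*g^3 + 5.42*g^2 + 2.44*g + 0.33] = 10.84 - 1.26*g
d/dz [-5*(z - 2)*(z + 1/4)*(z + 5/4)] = -15*z^2 + 5*z + 215/16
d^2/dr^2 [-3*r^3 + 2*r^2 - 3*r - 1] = 4 - 18*r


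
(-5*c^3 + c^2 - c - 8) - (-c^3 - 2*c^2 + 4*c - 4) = -4*c^3 + 3*c^2 - 5*c - 4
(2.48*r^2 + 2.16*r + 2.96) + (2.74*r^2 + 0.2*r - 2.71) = 5.22*r^2 + 2.36*r + 0.25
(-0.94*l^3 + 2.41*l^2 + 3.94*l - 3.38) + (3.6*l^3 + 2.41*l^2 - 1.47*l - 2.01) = 2.66*l^3 + 4.82*l^2 + 2.47*l - 5.39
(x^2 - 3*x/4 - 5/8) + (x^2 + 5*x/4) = 2*x^2 + x/2 - 5/8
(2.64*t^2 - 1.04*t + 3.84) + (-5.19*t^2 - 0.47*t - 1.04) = -2.55*t^2 - 1.51*t + 2.8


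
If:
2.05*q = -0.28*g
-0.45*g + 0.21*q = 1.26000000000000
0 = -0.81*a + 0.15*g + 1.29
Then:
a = 1.11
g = -2.63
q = 0.36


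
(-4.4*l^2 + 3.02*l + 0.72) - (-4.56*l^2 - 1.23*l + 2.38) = 0.159999999999999*l^2 + 4.25*l - 1.66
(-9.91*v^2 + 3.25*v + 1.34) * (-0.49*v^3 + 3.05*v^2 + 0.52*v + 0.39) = 4.8559*v^5 - 31.818*v^4 + 4.1027*v^3 + 1.9121*v^2 + 1.9643*v + 0.5226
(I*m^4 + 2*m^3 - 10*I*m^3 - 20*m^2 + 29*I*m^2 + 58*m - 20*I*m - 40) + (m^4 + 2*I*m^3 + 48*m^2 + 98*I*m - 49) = m^4 + I*m^4 + 2*m^3 - 8*I*m^3 + 28*m^2 + 29*I*m^2 + 58*m + 78*I*m - 89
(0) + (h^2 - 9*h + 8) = h^2 - 9*h + 8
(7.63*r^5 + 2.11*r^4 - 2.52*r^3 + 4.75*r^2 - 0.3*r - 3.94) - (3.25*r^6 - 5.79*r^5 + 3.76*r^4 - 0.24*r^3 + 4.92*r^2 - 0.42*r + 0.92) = -3.25*r^6 + 13.42*r^5 - 1.65*r^4 - 2.28*r^3 - 0.17*r^2 + 0.12*r - 4.86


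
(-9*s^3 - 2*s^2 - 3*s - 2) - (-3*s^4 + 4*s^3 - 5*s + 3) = 3*s^4 - 13*s^3 - 2*s^2 + 2*s - 5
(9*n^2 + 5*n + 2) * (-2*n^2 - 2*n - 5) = -18*n^4 - 28*n^3 - 59*n^2 - 29*n - 10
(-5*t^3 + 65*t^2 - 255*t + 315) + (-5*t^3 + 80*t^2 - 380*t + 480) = -10*t^3 + 145*t^2 - 635*t + 795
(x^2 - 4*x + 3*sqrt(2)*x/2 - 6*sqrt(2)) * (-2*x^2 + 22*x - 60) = -2*x^4 - 3*sqrt(2)*x^3 + 30*x^3 - 148*x^2 + 45*sqrt(2)*x^2 - 222*sqrt(2)*x + 240*x + 360*sqrt(2)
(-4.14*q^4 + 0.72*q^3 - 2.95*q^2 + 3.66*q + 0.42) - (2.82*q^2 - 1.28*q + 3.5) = -4.14*q^4 + 0.72*q^3 - 5.77*q^2 + 4.94*q - 3.08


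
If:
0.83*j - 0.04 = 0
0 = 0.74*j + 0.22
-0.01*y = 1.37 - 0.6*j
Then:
No Solution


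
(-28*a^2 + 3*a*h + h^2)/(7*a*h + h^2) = (-4*a + h)/h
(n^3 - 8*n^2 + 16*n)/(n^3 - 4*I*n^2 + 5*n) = (n^2 - 8*n + 16)/(n^2 - 4*I*n + 5)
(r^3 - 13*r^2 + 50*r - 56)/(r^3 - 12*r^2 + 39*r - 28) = (r - 2)/(r - 1)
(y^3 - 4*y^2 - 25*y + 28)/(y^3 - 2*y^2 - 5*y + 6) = (y^2 - 3*y - 28)/(y^2 - y - 6)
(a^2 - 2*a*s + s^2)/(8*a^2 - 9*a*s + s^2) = (-a + s)/(-8*a + s)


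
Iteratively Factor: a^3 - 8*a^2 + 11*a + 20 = (a + 1)*(a^2 - 9*a + 20) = (a - 5)*(a + 1)*(a - 4)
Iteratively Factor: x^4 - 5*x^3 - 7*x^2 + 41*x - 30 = (x - 2)*(x^3 - 3*x^2 - 13*x + 15) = (x - 5)*(x - 2)*(x^2 + 2*x - 3) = (x - 5)*(x - 2)*(x - 1)*(x + 3)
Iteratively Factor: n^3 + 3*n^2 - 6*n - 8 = (n - 2)*(n^2 + 5*n + 4) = (n - 2)*(n + 4)*(n + 1)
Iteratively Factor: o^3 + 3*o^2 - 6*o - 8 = (o + 4)*(o^2 - o - 2) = (o - 2)*(o + 4)*(o + 1)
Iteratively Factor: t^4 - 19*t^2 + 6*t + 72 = (t - 3)*(t^3 + 3*t^2 - 10*t - 24) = (t - 3)*(t + 4)*(t^2 - t - 6) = (t - 3)^2*(t + 4)*(t + 2)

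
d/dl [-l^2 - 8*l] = -2*l - 8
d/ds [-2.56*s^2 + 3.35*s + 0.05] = 3.35 - 5.12*s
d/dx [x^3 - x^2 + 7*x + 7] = 3*x^2 - 2*x + 7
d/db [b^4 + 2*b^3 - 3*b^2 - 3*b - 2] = 4*b^3 + 6*b^2 - 6*b - 3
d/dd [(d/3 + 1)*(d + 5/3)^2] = (3*d + 5)*(9*d + 23)/27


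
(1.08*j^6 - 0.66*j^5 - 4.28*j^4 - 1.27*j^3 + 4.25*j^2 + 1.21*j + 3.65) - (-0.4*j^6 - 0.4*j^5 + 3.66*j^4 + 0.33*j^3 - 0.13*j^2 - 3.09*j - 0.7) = 1.48*j^6 - 0.26*j^5 - 7.94*j^4 - 1.6*j^3 + 4.38*j^2 + 4.3*j + 4.35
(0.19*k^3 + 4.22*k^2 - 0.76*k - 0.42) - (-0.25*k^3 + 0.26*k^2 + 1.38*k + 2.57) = 0.44*k^3 + 3.96*k^2 - 2.14*k - 2.99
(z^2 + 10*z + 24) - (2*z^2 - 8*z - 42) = -z^2 + 18*z + 66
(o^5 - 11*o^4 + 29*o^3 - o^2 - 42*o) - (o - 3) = o^5 - 11*o^4 + 29*o^3 - o^2 - 43*o + 3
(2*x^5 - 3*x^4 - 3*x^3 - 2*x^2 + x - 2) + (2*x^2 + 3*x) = 2*x^5 - 3*x^4 - 3*x^3 + 4*x - 2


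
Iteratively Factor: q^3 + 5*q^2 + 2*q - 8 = (q + 2)*(q^2 + 3*q - 4) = (q + 2)*(q + 4)*(q - 1)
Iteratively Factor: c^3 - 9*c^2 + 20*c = (c)*(c^2 - 9*c + 20) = c*(c - 4)*(c - 5)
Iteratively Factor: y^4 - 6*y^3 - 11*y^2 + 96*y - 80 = (y + 4)*(y^3 - 10*y^2 + 29*y - 20) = (y - 4)*(y + 4)*(y^2 - 6*y + 5) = (y - 5)*(y - 4)*(y + 4)*(y - 1)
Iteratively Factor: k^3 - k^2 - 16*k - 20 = (k + 2)*(k^2 - 3*k - 10) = (k - 5)*(k + 2)*(k + 2)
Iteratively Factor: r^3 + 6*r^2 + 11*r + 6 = (r + 3)*(r^2 + 3*r + 2) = (r + 2)*(r + 3)*(r + 1)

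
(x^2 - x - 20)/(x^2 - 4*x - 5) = (x + 4)/(x + 1)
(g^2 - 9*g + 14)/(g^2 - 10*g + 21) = (g - 2)/(g - 3)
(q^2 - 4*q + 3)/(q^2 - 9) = (q - 1)/(q + 3)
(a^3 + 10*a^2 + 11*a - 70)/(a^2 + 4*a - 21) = (a^2 + 3*a - 10)/(a - 3)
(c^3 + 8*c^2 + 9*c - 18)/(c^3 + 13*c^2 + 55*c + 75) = (c^2 + 5*c - 6)/(c^2 + 10*c + 25)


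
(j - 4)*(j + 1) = j^2 - 3*j - 4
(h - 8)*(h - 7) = h^2 - 15*h + 56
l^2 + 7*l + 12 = (l + 3)*(l + 4)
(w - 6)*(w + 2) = w^2 - 4*w - 12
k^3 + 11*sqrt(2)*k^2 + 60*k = k*(k + 5*sqrt(2))*(k + 6*sqrt(2))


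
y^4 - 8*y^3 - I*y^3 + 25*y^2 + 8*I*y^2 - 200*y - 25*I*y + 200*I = (y - 8)*(y - 5*I)*(y - I)*(y + 5*I)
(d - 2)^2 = d^2 - 4*d + 4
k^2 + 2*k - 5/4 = (k - 1/2)*(k + 5/2)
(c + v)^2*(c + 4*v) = c^3 + 6*c^2*v + 9*c*v^2 + 4*v^3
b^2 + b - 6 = (b - 2)*(b + 3)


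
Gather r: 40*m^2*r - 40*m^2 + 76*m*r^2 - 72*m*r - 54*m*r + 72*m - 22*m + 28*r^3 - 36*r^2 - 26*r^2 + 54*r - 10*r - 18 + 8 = -40*m^2 + 50*m + 28*r^3 + r^2*(76*m - 62) + r*(40*m^2 - 126*m + 44) - 10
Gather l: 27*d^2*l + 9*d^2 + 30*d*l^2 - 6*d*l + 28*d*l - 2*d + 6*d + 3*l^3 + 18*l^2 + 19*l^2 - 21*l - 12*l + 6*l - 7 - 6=9*d^2 + 4*d + 3*l^3 + l^2*(30*d + 37) + l*(27*d^2 + 22*d - 27) - 13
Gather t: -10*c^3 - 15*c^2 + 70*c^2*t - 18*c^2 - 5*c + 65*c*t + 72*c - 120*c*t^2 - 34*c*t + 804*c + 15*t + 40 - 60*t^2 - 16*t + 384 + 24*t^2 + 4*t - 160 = -10*c^3 - 33*c^2 + 871*c + t^2*(-120*c - 36) + t*(70*c^2 + 31*c + 3) + 264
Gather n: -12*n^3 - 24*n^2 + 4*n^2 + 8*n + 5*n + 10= -12*n^3 - 20*n^2 + 13*n + 10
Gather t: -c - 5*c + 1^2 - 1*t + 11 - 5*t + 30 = -6*c - 6*t + 42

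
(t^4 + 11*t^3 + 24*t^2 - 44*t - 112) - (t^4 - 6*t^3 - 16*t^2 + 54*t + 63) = 17*t^3 + 40*t^2 - 98*t - 175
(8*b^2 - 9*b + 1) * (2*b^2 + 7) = 16*b^4 - 18*b^3 + 58*b^2 - 63*b + 7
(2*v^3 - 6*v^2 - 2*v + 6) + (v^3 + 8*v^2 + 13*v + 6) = 3*v^3 + 2*v^2 + 11*v + 12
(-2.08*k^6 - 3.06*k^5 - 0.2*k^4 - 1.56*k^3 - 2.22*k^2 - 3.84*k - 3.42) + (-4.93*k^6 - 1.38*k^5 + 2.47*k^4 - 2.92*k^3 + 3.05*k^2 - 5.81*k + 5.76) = -7.01*k^6 - 4.44*k^5 + 2.27*k^4 - 4.48*k^3 + 0.83*k^2 - 9.65*k + 2.34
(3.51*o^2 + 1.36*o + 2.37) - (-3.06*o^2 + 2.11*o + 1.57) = 6.57*o^2 - 0.75*o + 0.8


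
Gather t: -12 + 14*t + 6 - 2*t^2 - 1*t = -2*t^2 + 13*t - 6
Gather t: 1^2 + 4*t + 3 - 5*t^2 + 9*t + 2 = -5*t^2 + 13*t + 6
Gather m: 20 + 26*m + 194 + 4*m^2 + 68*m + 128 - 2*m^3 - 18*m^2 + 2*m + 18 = -2*m^3 - 14*m^2 + 96*m + 360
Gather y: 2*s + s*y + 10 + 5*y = 2*s + y*(s + 5) + 10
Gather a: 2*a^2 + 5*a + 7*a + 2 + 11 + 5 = 2*a^2 + 12*a + 18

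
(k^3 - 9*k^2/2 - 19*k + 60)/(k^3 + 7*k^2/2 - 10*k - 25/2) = (k^2 - 2*k - 24)/(k^2 + 6*k + 5)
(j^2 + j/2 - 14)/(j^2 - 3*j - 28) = (j - 7/2)/(j - 7)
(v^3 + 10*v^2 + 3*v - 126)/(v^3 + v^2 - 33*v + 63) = (v + 6)/(v - 3)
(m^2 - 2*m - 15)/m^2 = 1 - 2/m - 15/m^2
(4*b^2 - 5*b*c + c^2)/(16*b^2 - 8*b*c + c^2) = (b - c)/(4*b - c)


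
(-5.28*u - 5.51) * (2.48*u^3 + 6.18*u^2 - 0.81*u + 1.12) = -13.0944*u^4 - 46.2952*u^3 - 29.775*u^2 - 1.4505*u - 6.1712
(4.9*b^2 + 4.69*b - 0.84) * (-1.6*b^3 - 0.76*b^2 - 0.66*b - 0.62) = -7.84*b^5 - 11.228*b^4 - 5.4544*b^3 - 5.495*b^2 - 2.3534*b + 0.5208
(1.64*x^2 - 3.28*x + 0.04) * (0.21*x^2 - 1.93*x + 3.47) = 0.3444*x^4 - 3.854*x^3 + 12.0296*x^2 - 11.4588*x + 0.1388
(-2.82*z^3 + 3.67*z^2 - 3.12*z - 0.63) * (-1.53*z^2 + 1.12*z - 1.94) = 4.3146*z^5 - 8.7735*z^4 + 14.3548*z^3 - 9.6503*z^2 + 5.3472*z + 1.2222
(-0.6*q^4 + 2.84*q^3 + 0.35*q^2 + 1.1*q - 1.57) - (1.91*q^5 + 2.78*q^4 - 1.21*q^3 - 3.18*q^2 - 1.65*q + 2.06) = -1.91*q^5 - 3.38*q^4 + 4.05*q^3 + 3.53*q^2 + 2.75*q - 3.63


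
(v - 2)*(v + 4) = v^2 + 2*v - 8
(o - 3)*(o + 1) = o^2 - 2*o - 3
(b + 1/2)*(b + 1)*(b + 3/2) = b^3 + 3*b^2 + 11*b/4 + 3/4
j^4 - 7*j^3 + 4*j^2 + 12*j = j*(j - 6)*(j - 2)*(j + 1)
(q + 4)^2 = q^2 + 8*q + 16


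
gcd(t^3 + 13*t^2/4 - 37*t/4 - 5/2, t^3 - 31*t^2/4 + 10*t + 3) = t^2 - 7*t/4 - 1/2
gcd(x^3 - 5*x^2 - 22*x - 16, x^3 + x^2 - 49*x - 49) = x + 1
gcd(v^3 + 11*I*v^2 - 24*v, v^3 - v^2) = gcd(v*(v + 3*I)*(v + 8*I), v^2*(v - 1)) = v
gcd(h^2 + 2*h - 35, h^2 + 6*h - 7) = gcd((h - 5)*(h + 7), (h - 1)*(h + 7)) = h + 7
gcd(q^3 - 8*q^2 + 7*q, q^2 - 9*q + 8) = q - 1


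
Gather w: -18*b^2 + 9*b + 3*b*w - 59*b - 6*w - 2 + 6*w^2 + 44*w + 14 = -18*b^2 - 50*b + 6*w^2 + w*(3*b + 38) + 12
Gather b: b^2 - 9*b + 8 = b^2 - 9*b + 8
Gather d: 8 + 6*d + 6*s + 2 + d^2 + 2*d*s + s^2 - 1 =d^2 + d*(2*s + 6) + s^2 + 6*s + 9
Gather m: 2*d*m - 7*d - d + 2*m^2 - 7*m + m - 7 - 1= -8*d + 2*m^2 + m*(2*d - 6) - 8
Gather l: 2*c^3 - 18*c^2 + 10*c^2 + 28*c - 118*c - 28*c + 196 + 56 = 2*c^3 - 8*c^2 - 118*c + 252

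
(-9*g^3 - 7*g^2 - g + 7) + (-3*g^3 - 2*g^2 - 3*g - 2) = -12*g^3 - 9*g^2 - 4*g + 5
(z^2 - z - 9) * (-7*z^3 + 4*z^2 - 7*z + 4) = -7*z^5 + 11*z^4 + 52*z^3 - 25*z^2 + 59*z - 36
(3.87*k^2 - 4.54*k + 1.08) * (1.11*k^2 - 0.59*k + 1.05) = 4.2957*k^4 - 7.3227*k^3 + 7.9409*k^2 - 5.4042*k + 1.134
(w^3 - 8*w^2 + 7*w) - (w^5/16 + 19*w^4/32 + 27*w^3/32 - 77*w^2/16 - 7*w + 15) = -w^5/16 - 19*w^4/32 + 5*w^3/32 - 51*w^2/16 + 14*w - 15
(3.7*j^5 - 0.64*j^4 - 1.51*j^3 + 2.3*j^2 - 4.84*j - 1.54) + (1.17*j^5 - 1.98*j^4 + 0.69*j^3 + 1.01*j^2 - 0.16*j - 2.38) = 4.87*j^5 - 2.62*j^4 - 0.82*j^3 + 3.31*j^2 - 5.0*j - 3.92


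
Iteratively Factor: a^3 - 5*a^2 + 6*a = (a)*(a^2 - 5*a + 6) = a*(a - 2)*(a - 3)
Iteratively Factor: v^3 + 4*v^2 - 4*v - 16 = (v - 2)*(v^2 + 6*v + 8) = (v - 2)*(v + 2)*(v + 4)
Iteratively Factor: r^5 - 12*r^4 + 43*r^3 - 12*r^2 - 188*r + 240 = (r + 2)*(r^4 - 14*r^3 + 71*r^2 - 154*r + 120) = (r - 5)*(r + 2)*(r^3 - 9*r^2 + 26*r - 24) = (r - 5)*(r - 3)*(r + 2)*(r^2 - 6*r + 8) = (r - 5)*(r - 4)*(r - 3)*(r + 2)*(r - 2)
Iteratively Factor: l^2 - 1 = (l - 1)*(l + 1)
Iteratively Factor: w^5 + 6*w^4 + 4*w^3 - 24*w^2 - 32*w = (w)*(w^4 + 6*w^3 + 4*w^2 - 24*w - 32) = w*(w + 2)*(w^3 + 4*w^2 - 4*w - 16) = w*(w - 2)*(w + 2)*(w^2 + 6*w + 8) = w*(w - 2)*(w + 2)^2*(w + 4)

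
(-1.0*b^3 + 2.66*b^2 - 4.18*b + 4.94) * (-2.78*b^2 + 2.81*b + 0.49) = 2.78*b^5 - 10.2048*b^4 + 18.605*b^3 - 24.1756*b^2 + 11.8332*b + 2.4206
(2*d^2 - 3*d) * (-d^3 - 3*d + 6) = -2*d^5 + 3*d^4 - 6*d^3 + 21*d^2 - 18*d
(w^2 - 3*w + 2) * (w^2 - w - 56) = w^4 - 4*w^3 - 51*w^2 + 166*w - 112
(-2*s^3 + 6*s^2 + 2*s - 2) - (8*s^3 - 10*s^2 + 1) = -10*s^3 + 16*s^2 + 2*s - 3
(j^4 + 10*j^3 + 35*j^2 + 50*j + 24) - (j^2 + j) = j^4 + 10*j^3 + 34*j^2 + 49*j + 24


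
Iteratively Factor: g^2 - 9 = (g - 3)*(g + 3)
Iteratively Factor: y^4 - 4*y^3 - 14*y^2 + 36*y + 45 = (y + 1)*(y^3 - 5*y^2 - 9*y + 45) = (y - 5)*(y + 1)*(y^2 - 9) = (y - 5)*(y + 1)*(y + 3)*(y - 3)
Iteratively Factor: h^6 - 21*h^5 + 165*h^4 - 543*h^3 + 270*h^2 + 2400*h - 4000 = (h - 5)*(h^5 - 16*h^4 + 85*h^3 - 118*h^2 - 320*h + 800) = (h - 5)^2*(h^4 - 11*h^3 + 30*h^2 + 32*h - 160) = (h - 5)^2*(h - 4)*(h^3 - 7*h^2 + 2*h + 40) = (h - 5)^2*(h - 4)*(h + 2)*(h^2 - 9*h + 20) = (h - 5)^3*(h - 4)*(h + 2)*(h - 4)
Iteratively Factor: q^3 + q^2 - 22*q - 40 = (q + 4)*(q^2 - 3*q - 10) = (q - 5)*(q + 4)*(q + 2)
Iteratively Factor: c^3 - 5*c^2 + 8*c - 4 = (c - 1)*(c^2 - 4*c + 4) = (c - 2)*(c - 1)*(c - 2)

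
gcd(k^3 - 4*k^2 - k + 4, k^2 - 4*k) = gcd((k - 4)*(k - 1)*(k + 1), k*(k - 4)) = k - 4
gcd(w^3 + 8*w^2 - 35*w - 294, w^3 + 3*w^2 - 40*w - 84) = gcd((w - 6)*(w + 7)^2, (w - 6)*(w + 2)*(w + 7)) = w^2 + w - 42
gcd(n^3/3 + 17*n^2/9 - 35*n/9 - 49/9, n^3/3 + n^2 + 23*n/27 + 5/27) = n + 1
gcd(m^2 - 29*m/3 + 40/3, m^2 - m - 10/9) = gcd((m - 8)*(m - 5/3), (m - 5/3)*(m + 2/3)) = m - 5/3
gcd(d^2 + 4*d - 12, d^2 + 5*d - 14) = d - 2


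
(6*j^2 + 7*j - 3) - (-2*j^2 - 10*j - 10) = 8*j^2 + 17*j + 7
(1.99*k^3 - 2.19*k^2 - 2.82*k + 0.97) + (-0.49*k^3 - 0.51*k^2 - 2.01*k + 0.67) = 1.5*k^3 - 2.7*k^2 - 4.83*k + 1.64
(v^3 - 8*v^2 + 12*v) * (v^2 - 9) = v^5 - 8*v^4 + 3*v^3 + 72*v^2 - 108*v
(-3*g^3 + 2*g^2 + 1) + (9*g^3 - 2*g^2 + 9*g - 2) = 6*g^3 + 9*g - 1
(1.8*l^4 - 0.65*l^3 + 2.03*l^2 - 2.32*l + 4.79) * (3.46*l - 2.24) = 6.228*l^5 - 6.281*l^4 + 8.4798*l^3 - 12.5744*l^2 + 21.7702*l - 10.7296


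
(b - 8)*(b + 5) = b^2 - 3*b - 40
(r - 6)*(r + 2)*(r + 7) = r^3 + 3*r^2 - 40*r - 84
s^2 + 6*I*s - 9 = (s + 3*I)^2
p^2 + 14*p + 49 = (p + 7)^2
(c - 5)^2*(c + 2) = c^3 - 8*c^2 + 5*c + 50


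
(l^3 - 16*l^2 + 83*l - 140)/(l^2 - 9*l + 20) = l - 7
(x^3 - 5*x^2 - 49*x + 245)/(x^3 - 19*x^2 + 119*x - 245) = (x + 7)/(x - 7)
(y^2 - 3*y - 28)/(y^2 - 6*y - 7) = (y + 4)/(y + 1)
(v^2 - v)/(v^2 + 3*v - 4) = v/(v + 4)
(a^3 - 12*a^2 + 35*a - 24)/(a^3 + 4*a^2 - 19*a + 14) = (a^2 - 11*a + 24)/(a^2 + 5*a - 14)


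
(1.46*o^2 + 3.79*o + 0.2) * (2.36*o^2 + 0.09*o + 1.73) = 3.4456*o^4 + 9.0758*o^3 + 3.3389*o^2 + 6.5747*o + 0.346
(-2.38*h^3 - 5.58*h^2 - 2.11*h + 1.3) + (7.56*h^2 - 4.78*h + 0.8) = -2.38*h^3 + 1.98*h^2 - 6.89*h + 2.1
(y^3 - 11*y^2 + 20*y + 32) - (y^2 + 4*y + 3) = y^3 - 12*y^2 + 16*y + 29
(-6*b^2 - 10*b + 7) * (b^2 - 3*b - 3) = -6*b^4 + 8*b^3 + 55*b^2 + 9*b - 21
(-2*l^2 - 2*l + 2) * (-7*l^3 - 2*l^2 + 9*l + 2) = 14*l^5 + 18*l^4 - 28*l^3 - 26*l^2 + 14*l + 4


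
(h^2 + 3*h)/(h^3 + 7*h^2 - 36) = h/(h^2 + 4*h - 12)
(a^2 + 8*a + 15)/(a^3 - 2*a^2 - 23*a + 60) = (a + 3)/(a^2 - 7*a + 12)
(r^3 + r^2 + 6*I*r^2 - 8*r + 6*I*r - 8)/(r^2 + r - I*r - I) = (r^2 + 6*I*r - 8)/(r - I)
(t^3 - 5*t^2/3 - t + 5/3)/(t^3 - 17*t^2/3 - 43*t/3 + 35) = (t^2 - 1)/(t^2 - 4*t - 21)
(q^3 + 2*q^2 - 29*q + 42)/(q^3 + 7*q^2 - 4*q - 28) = (q - 3)/(q + 2)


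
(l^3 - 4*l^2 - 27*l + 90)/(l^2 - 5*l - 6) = (l^2 + 2*l - 15)/(l + 1)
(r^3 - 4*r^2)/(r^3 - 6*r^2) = (r - 4)/(r - 6)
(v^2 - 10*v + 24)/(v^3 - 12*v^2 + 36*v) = (v - 4)/(v*(v - 6))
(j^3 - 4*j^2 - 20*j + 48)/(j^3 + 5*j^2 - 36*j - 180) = (j^2 + 2*j - 8)/(j^2 + 11*j + 30)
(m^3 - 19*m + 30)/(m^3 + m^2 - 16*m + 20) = (m - 3)/(m - 2)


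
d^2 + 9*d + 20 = (d + 4)*(d + 5)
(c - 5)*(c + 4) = c^2 - c - 20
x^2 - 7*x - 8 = (x - 8)*(x + 1)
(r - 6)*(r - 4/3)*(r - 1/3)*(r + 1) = r^4 - 20*r^3/3 + 25*r^2/9 + 70*r/9 - 8/3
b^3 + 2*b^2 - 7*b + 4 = (b - 1)^2*(b + 4)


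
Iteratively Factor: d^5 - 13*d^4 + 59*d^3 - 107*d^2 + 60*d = (d - 3)*(d^4 - 10*d^3 + 29*d^2 - 20*d) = (d - 5)*(d - 3)*(d^3 - 5*d^2 + 4*d) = d*(d - 5)*(d - 3)*(d^2 - 5*d + 4) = d*(d - 5)*(d - 4)*(d - 3)*(d - 1)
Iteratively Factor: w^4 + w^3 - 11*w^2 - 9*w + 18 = (w - 1)*(w^3 + 2*w^2 - 9*w - 18) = (w - 1)*(w + 2)*(w^2 - 9) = (w - 3)*(w - 1)*(w + 2)*(w + 3)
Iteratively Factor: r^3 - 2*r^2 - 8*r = (r - 4)*(r^2 + 2*r) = (r - 4)*(r + 2)*(r)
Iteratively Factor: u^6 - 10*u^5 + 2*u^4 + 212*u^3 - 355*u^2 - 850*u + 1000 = (u - 1)*(u^5 - 9*u^4 - 7*u^3 + 205*u^2 - 150*u - 1000) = (u - 5)*(u - 1)*(u^4 - 4*u^3 - 27*u^2 + 70*u + 200) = (u - 5)*(u - 1)*(u + 4)*(u^3 - 8*u^2 + 5*u + 50) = (u - 5)^2*(u - 1)*(u + 4)*(u^2 - 3*u - 10) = (u - 5)^3*(u - 1)*(u + 4)*(u + 2)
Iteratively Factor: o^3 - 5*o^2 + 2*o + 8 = (o - 2)*(o^2 - 3*o - 4) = (o - 2)*(o + 1)*(o - 4)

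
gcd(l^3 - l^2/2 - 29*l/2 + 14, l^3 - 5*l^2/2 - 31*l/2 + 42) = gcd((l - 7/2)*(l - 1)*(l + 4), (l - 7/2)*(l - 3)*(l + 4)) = l^2 + l/2 - 14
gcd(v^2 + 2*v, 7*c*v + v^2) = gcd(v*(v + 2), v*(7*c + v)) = v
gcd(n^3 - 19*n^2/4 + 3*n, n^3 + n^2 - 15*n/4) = n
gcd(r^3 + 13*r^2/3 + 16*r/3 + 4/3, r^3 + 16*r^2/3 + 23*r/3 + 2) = r^2 + 7*r/3 + 2/3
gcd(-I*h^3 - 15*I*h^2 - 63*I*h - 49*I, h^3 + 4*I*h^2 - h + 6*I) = 1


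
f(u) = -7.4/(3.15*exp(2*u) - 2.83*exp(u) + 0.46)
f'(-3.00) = -8.67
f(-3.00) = -22.64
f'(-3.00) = -8.67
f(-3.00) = -22.64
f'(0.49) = 5.02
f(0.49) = -1.75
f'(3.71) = 0.00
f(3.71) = -0.00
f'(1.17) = 0.72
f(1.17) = -0.31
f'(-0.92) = -33.55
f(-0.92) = 44.17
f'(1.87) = 0.14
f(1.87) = -0.06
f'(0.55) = 4.12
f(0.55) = -1.47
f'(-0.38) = 1576296.90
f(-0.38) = 3396.77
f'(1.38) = 0.43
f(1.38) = -0.19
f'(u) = -7.4*(-6.3*exp(2*u) + 2.83*exp(u))/(3.15*exp(2*u) - 2.83*exp(u) + 0.46)^2 = (46.62*exp(u) - 20.942)*exp(u)/(3.15*exp(2*u) - 2.83*exp(u) + 0.46)^2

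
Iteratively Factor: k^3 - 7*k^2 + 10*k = (k - 2)*(k^2 - 5*k) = k*(k - 2)*(k - 5)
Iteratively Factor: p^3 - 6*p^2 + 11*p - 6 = (p - 1)*(p^2 - 5*p + 6) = (p - 3)*(p - 1)*(p - 2)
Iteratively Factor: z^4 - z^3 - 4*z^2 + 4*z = (z - 2)*(z^3 + z^2 - 2*z) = (z - 2)*(z + 2)*(z^2 - z) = z*(z - 2)*(z + 2)*(z - 1)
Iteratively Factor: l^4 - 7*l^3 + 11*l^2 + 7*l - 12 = (l - 3)*(l^3 - 4*l^2 - l + 4) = (l - 3)*(l + 1)*(l^2 - 5*l + 4) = (l - 3)*(l - 1)*(l + 1)*(l - 4)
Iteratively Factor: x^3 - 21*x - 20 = (x + 4)*(x^2 - 4*x - 5) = (x - 5)*(x + 4)*(x + 1)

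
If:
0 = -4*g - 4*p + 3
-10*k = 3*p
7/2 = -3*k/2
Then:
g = -253/36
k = -7/3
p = 70/9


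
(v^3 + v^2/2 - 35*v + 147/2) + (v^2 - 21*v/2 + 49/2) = v^3 + 3*v^2/2 - 91*v/2 + 98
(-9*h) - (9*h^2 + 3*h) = -9*h^2 - 12*h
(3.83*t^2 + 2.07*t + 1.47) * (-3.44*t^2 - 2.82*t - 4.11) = -13.1752*t^4 - 17.9214*t^3 - 26.6355*t^2 - 12.6531*t - 6.0417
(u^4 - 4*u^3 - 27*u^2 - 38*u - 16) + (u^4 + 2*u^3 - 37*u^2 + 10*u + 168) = 2*u^4 - 2*u^3 - 64*u^2 - 28*u + 152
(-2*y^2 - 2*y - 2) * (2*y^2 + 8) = -4*y^4 - 4*y^3 - 20*y^2 - 16*y - 16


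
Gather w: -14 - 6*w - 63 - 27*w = -33*w - 77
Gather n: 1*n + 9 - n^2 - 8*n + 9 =-n^2 - 7*n + 18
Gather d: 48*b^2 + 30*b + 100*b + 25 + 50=48*b^2 + 130*b + 75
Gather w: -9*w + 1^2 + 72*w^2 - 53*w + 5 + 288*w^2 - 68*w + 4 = 360*w^2 - 130*w + 10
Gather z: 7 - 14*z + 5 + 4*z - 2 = 10 - 10*z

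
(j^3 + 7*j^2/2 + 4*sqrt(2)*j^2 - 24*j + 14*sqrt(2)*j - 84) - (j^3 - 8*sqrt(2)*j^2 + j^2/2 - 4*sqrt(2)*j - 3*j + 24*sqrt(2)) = 3*j^2 + 12*sqrt(2)*j^2 - 21*j + 18*sqrt(2)*j - 84 - 24*sqrt(2)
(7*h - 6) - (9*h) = -2*h - 6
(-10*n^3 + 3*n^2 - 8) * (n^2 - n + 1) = -10*n^5 + 13*n^4 - 13*n^3 - 5*n^2 + 8*n - 8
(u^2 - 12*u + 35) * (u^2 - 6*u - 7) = u^4 - 18*u^3 + 100*u^2 - 126*u - 245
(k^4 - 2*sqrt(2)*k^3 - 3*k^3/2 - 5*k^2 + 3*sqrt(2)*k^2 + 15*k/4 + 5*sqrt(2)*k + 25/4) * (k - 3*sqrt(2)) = k^5 - 5*sqrt(2)*k^4 - 3*k^4/2 + 7*k^3 + 15*sqrt(2)*k^3/2 - 57*k^2/4 + 20*sqrt(2)*k^2 - 95*k/4 - 45*sqrt(2)*k/4 - 75*sqrt(2)/4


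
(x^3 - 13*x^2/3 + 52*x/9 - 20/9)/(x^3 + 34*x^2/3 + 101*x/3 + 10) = (9*x^3 - 39*x^2 + 52*x - 20)/(3*(3*x^3 + 34*x^2 + 101*x + 30))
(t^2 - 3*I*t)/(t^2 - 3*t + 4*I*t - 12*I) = t*(t - 3*I)/(t^2 + t*(-3 + 4*I) - 12*I)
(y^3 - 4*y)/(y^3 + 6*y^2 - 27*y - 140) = y*(y^2 - 4)/(y^3 + 6*y^2 - 27*y - 140)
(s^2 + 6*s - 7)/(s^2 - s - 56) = (s - 1)/(s - 8)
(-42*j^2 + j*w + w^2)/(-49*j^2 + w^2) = (-6*j + w)/(-7*j + w)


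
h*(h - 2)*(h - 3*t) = h^3 - 3*h^2*t - 2*h^2 + 6*h*t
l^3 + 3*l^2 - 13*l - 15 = (l - 3)*(l + 1)*(l + 5)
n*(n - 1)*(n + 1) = n^3 - n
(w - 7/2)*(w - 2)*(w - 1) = w^3 - 13*w^2/2 + 25*w/2 - 7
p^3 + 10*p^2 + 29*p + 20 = (p + 1)*(p + 4)*(p + 5)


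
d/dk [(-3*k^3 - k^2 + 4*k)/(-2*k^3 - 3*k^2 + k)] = (7*k^2 + 10*k + 11)/(4*k^4 + 12*k^3 + 5*k^2 - 6*k + 1)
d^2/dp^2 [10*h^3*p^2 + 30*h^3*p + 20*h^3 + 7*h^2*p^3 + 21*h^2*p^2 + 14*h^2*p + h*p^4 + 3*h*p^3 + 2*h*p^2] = 2*h*(10*h^2 + 21*h*p + 21*h + 6*p^2 + 9*p + 2)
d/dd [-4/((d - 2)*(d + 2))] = 8*d/((d - 2)^2*(d + 2)^2)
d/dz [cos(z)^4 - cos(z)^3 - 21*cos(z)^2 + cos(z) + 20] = (-4*cos(z)^3 + 3*cos(z)^2 + 42*cos(z) - 1)*sin(z)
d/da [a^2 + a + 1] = 2*a + 1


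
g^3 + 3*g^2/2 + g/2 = g*(g + 1/2)*(g + 1)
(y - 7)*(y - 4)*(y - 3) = y^3 - 14*y^2 + 61*y - 84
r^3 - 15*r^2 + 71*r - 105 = (r - 7)*(r - 5)*(r - 3)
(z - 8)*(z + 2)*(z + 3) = z^3 - 3*z^2 - 34*z - 48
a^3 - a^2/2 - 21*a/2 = a*(a - 7/2)*(a + 3)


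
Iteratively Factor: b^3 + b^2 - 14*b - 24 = (b + 2)*(b^2 - b - 12) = (b - 4)*(b + 2)*(b + 3)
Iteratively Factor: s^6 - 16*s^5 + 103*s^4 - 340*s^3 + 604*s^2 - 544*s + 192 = (s - 4)*(s^5 - 12*s^4 + 55*s^3 - 120*s^2 + 124*s - 48) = (s - 4)*(s - 3)*(s^4 - 9*s^3 + 28*s^2 - 36*s + 16) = (s - 4)*(s - 3)*(s - 2)*(s^3 - 7*s^2 + 14*s - 8) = (s - 4)^2*(s - 3)*(s - 2)*(s^2 - 3*s + 2) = (s - 4)^2*(s - 3)*(s - 2)*(s - 1)*(s - 2)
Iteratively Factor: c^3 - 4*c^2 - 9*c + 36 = (c - 3)*(c^2 - c - 12) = (c - 3)*(c + 3)*(c - 4)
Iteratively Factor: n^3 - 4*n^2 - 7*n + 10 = (n - 5)*(n^2 + n - 2) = (n - 5)*(n + 2)*(n - 1)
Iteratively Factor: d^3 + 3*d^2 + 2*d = (d + 1)*(d^2 + 2*d) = (d + 1)*(d + 2)*(d)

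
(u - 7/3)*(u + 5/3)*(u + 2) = u^3 + 4*u^2/3 - 47*u/9 - 70/9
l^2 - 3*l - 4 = (l - 4)*(l + 1)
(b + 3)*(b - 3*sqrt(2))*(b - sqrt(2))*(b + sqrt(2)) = b^4 - 3*sqrt(2)*b^3 + 3*b^3 - 9*sqrt(2)*b^2 - 2*b^2 - 6*b + 6*sqrt(2)*b + 18*sqrt(2)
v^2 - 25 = (v - 5)*(v + 5)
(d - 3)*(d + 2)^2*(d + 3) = d^4 + 4*d^3 - 5*d^2 - 36*d - 36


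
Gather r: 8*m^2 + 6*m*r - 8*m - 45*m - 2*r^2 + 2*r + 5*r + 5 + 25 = 8*m^2 - 53*m - 2*r^2 + r*(6*m + 7) + 30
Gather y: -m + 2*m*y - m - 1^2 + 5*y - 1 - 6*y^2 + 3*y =-2*m - 6*y^2 + y*(2*m + 8) - 2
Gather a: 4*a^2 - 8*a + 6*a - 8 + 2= 4*a^2 - 2*a - 6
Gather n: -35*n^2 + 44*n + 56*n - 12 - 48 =-35*n^2 + 100*n - 60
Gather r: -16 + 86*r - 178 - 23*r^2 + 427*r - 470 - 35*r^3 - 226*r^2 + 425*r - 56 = -35*r^3 - 249*r^2 + 938*r - 720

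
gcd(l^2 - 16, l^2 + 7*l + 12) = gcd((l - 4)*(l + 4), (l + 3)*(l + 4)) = l + 4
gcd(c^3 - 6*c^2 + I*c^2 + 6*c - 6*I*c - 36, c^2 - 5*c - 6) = c - 6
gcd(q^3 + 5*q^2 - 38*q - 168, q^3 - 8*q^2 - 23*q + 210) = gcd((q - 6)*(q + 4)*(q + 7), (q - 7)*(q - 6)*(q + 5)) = q - 6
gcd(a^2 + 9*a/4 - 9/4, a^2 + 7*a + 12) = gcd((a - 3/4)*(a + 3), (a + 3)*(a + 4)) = a + 3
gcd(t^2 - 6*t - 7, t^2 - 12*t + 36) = 1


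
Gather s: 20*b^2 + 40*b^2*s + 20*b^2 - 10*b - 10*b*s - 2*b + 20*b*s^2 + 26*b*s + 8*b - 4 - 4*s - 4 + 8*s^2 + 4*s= 40*b^2 - 4*b + s^2*(20*b + 8) + s*(40*b^2 + 16*b) - 8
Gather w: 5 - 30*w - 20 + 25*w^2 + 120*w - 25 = 25*w^2 + 90*w - 40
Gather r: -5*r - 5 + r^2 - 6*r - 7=r^2 - 11*r - 12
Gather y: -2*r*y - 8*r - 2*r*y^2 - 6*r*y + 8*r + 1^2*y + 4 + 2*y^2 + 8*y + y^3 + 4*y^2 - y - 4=y^3 + y^2*(6 - 2*r) + y*(8 - 8*r)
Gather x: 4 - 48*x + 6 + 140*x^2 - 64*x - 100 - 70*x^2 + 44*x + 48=70*x^2 - 68*x - 42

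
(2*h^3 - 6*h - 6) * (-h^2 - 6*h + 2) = -2*h^5 - 12*h^4 + 10*h^3 + 42*h^2 + 24*h - 12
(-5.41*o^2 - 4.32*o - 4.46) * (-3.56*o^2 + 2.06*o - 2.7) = 19.2596*o^4 + 4.2346*o^3 + 21.5854*o^2 + 2.4764*o + 12.042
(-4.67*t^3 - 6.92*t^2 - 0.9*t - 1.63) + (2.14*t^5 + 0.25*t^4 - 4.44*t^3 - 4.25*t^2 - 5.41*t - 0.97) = 2.14*t^5 + 0.25*t^4 - 9.11*t^3 - 11.17*t^2 - 6.31*t - 2.6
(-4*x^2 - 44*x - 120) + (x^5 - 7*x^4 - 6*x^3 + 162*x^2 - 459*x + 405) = x^5 - 7*x^4 - 6*x^3 + 158*x^2 - 503*x + 285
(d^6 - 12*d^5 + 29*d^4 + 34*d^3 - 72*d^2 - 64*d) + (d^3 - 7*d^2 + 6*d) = d^6 - 12*d^5 + 29*d^4 + 35*d^3 - 79*d^2 - 58*d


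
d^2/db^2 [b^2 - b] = 2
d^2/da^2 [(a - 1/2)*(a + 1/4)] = 2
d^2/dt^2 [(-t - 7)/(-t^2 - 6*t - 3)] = 2*(4*(t + 3)^2*(t + 7) - (3*t + 13)*(t^2 + 6*t + 3))/(t^2 + 6*t + 3)^3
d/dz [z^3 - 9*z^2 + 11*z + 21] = 3*z^2 - 18*z + 11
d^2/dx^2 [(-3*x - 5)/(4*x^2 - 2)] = 2*(-8*x^2*(3*x + 5) + (9*x + 5)*(2*x^2 - 1))/(2*x^2 - 1)^3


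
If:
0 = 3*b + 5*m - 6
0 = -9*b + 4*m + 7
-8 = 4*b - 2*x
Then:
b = 59/57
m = 11/19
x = 346/57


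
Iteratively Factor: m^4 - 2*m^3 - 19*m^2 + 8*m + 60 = (m + 2)*(m^3 - 4*m^2 - 11*m + 30) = (m - 2)*(m + 2)*(m^2 - 2*m - 15) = (m - 5)*(m - 2)*(m + 2)*(m + 3)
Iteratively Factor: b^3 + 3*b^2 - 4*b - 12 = (b + 2)*(b^2 + b - 6) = (b - 2)*(b + 2)*(b + 3)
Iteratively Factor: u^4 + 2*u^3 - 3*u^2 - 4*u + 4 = (u + 2)*(u^3 - 3*u + 2) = (u - 1)*(u + 2)*(u^2 + u - 2) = (u - 1)*(u + 2)^2*(u - 1)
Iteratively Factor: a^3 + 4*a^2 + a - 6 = (a + 2)*(a^2 + 2*a - 3) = (a - 1)*(a + 2)*(a + 3)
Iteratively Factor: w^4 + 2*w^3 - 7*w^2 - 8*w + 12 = (w - 1)*(w^3 + 3*w^2 - 4*w - 12) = (w - 2)*(w - 1)*(w^2 + 5*w + 6) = (w - 2)*(w - 1)*(w + 3)*(w + 2)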